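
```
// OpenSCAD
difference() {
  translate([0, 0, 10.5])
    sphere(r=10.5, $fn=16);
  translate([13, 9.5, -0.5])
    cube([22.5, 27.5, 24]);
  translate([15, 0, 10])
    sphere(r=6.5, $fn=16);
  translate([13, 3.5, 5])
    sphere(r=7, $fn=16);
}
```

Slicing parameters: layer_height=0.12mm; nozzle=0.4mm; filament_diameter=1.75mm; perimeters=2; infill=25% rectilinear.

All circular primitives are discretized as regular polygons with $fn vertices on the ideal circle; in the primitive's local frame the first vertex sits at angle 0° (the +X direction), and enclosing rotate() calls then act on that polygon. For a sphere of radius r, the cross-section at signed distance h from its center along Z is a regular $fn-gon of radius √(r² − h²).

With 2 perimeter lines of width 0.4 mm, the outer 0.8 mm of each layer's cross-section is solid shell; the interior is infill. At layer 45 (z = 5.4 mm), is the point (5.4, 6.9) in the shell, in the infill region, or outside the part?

shell

At z = 5.4 mm: the r=10.5 sphere contributes a regular 16-gon of circumradius √(10.5²−5.1²) = 9.178; the 22.5×27.5 cube at (13, 9.5) contributes its full rectangle; the r=6.5 sphere at (15, 0) contributes a regular 16-gon of circumradius √(6.5²−4.6²) = 4.592; the r=7 sphere at (13, 3.5) contributes a regular 16-gon of circumradius √(7²−0.4²) = 6.989; After the difference (first − rest): starting from the r=10.5 sphere, the 22.5×27.5 cube at (13, 9.5) misses the remaining region (no effect); the r=6.5 sphere at (15, 0) misses the remaining region (no effect); the r=7 sphere at (13, 3.5) partially overlaps it — only the 14.33 mm² overlap (of its 149.52 mm²) is removed, clipping the outline — 1 connected region. Overall, the cross-section is a single solid region. The nearest boundary edge runs (3.51, 8.48)→(6.49, 6.49); distance from the point to it = 0.26 mm. The point is inside the cross-section, 0.26 mm from the nearest boundary — within the 0.8 mm shell band (2 × 0.4).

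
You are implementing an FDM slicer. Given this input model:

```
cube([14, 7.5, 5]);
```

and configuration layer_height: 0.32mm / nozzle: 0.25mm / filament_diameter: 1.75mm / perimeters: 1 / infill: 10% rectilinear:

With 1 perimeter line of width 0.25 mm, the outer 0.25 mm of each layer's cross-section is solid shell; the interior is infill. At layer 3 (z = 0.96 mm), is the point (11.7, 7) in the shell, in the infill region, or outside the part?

At z = 0.96 mm: the cube (footprint 14×7.5) is included at this height. Overall, the cross-section is a single solid region. The nearest boundary edge runs (14.00, 7.50)→(0.00, 7.50); distance from the point to it = 0.50 mm. The point is inside the cross-section and 0.50 mm from the nearest boundary — more than the 0.25 mm shell width (1 × 0.25), so it's in the infill interior.

infill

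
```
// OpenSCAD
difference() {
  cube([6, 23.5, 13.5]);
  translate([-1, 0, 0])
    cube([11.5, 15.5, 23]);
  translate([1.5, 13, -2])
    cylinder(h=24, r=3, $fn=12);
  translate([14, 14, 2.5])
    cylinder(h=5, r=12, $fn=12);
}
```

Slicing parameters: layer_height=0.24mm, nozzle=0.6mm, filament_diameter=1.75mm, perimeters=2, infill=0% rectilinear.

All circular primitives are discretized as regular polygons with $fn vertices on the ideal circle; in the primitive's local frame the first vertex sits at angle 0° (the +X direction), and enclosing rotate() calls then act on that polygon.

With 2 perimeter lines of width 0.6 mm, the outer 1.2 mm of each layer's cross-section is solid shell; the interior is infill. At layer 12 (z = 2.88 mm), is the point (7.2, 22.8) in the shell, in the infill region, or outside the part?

At z = 2.88 mm: the cube (footprint 6×23.5) is included at this height; the cube at (-1, 0) (footprint 11.5×15.5) is included at this height; the cylinder at (1.5, 13): section is a regular 12-gon, circumradius r=3; the r=12 cylinder at (14, 14) contributes a regular 12-gon of circumradius 12; Subtracting the remaining from the first: starting from the 6×23.5 cube, the 11.5×15.5 cube at (-1, 0) partially overlaps it — only the 93.00 mm² overlap (of its 178.25 mm²) is removed, clipping the outline; the r=3 cylinder at (1.5, 13) partially overlaps it — only the 0.90 mm² overlap (of its 27.00 mm²) is removed, clipping the outline; the r=12 cylinder at (14, 14) partially overlaps it — only the 16.24 mm² overlap (of its 432.00 mm²) is removed, clipping the outline — 1 connected region. Overall, the cross-section is a single solid region. The nearest boundary edge runs (6.00, 23.50)→(6.00, 22.39); distance from the point to it = 1.20 mm. The point is not inside any of the regions above, so it lies outside the cross-section (1.20 mm from the nearest boundary).

outside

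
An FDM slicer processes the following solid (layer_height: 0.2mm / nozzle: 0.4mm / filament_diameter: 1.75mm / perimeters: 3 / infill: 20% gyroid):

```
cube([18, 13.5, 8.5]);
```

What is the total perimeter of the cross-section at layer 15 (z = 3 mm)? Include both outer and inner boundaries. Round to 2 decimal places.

63.00 mm

At z = 3 mm: the cube (footprint 18×13.5) is included at this height (perimeter 63.00 mm). Overall, the cross-section is a single solid region. Total boundary length (outer) = 63.00 mm.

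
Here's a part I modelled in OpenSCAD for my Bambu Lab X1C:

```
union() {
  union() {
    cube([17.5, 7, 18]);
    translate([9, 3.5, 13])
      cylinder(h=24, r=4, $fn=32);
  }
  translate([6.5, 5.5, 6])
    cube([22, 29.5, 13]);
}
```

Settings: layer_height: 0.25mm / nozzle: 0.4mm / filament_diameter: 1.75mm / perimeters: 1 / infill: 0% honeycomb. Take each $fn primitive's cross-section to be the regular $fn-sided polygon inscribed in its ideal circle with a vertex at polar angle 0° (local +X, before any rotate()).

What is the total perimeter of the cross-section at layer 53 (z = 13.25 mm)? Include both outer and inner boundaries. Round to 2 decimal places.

127.17 mm

At z = 13.25 mm: the 17.5×7 cube contributes its full rectangle (perimeter 49.00 mm); the r=4 cylinder at (9, 3.5) contributes a regular 32-gon of circumradius 4 (perimeter = 2·32·4.000·sin(180°/32) = 25.09 mm); Combining (union): the regions partially overlap (shared area 47.43 mm²), so the edge portions inside another operand are dropped and the merged outline is re-measured after clipping — boundary = 49.35 mm; the cube at (6.5, 5.5) (footprint 22×29.5) is included at this height (perimeter 103.00 mm); Merging all regions: the regions partially overlap (shared area 17.76 mm²), so the edge portions inside another operand are dropped and the merged outline is re-measured after clipping — boundary = 127.17 mm. Overall, the cross-section is a single solid region. Total boundary length (outer) = 127.17 mm.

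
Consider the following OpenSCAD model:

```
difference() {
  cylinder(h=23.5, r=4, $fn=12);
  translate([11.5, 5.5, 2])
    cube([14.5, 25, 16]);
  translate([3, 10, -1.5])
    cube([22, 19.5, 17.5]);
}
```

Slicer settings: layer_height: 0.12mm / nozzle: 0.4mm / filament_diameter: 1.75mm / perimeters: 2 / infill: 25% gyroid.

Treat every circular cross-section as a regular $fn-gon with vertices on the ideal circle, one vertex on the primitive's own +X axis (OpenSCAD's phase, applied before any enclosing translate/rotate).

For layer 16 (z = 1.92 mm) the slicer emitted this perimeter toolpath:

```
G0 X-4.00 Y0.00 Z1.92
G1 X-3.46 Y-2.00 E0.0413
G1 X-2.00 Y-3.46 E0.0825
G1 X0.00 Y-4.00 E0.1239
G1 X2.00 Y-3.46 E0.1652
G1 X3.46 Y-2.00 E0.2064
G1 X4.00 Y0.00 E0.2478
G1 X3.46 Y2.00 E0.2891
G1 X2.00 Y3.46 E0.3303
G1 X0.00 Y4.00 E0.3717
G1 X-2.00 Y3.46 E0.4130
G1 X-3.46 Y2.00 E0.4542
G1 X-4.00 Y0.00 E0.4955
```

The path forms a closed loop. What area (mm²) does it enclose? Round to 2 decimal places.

Apply the shoelace formula to the sequence of (X, Y) vertices; enclosed area = 47.94 mm².

47.94 mm²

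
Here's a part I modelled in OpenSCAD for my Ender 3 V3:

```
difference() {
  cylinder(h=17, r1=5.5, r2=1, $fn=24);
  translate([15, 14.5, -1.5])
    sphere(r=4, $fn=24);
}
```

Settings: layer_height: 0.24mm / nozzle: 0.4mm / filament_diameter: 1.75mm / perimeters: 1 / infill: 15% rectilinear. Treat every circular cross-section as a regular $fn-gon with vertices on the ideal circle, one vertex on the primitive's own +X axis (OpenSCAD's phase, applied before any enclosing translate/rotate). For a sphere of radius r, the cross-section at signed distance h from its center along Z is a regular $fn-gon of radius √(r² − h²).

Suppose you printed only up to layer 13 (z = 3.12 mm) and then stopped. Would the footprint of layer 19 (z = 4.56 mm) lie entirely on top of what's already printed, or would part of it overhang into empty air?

Compare the two slices. At z = 3.12: the cone contributes a regular 24-gon of circumradius 4.674 (interpolated between r1=5.5 and r2=1 at t=0.184) (area = (24/2)·4.674²·sin(360°/24) = 67.85 mm²); the sphere at (15, 14.5) is absent (|z−center|=4.620 > r=4); Taking the first minus the rest: none of the subtracted shapes is present at this height, so the cone is unchanged — area = 67.85 mm². At z = 4.56: the cone: at t=0.268 of its height the radius interpolates to r₁+(r₂−r₁)t = 4.293, giving a regular 24-gon of that circumradius (area = (24/2)·4.293²·sin(360°/24) = 57.24 mm²); the sphere at (15, 14.5) does not reach this height (|z−center|=6.060 > r=4); After the difference (first − rest): none of the subtracted shapes is present at this height, so the cone is unchanged — area = 57.24 mm². Checking containment: the cross-section at z = 4.56 is a subset of the cross-section at z = 3.12.

entirely on top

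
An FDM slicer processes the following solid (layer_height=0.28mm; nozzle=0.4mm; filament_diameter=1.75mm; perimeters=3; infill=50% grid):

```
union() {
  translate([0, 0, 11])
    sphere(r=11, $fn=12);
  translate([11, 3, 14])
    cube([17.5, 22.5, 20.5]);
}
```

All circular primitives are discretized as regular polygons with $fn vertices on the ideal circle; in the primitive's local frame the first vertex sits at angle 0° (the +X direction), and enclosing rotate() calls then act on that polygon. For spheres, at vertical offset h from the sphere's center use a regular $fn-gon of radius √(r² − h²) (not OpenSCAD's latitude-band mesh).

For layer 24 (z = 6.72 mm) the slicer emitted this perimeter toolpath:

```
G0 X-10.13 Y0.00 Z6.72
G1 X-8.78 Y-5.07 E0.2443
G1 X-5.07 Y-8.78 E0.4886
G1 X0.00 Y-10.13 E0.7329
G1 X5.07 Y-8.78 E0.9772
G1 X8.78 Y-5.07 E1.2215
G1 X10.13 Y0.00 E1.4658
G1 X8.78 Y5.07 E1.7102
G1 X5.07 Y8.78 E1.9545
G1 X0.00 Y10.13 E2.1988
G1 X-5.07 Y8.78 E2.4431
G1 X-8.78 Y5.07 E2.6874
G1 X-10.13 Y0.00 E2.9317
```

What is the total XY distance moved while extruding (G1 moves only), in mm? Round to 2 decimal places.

Sum the Euclidean lengths of each G1 segment: total = 62.96 mm.

62.96 mm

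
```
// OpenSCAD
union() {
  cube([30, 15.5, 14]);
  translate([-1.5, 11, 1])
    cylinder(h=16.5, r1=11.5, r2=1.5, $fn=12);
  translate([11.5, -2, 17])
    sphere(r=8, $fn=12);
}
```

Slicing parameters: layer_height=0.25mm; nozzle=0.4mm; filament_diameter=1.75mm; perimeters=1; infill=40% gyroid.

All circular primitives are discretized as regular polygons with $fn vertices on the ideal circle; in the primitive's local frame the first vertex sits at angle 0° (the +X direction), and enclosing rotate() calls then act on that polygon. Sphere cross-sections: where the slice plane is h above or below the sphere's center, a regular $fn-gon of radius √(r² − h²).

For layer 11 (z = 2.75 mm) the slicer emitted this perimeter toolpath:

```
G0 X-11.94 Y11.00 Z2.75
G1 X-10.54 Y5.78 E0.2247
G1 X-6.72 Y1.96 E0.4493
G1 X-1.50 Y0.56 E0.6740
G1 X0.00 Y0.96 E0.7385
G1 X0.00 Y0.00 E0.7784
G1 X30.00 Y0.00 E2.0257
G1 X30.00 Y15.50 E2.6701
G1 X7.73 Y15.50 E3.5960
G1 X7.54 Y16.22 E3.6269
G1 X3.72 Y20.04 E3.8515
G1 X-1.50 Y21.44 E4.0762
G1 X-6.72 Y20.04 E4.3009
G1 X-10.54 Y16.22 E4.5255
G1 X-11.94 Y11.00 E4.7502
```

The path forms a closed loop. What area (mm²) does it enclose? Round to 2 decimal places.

688.04 mm²

Apply the shoelace formula to the sequence of (X, Y) vertices; enclosed area = 688.04 mm².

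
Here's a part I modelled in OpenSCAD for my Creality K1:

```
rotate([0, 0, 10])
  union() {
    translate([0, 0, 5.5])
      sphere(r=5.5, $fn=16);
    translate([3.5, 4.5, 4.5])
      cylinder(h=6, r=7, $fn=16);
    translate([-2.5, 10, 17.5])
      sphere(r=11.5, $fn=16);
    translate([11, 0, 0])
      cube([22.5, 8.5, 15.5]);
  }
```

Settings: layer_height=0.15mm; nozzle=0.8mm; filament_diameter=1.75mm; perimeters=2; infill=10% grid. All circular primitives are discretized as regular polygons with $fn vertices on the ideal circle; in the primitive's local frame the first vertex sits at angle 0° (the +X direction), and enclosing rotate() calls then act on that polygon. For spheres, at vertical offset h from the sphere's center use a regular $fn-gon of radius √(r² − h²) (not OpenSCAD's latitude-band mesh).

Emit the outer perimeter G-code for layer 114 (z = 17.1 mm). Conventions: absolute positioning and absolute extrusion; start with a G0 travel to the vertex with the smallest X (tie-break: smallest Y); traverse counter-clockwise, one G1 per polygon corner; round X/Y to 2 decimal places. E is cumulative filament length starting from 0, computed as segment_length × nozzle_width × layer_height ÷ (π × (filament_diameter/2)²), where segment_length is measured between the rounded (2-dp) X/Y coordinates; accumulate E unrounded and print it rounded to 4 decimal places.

G0 X-15.52 Y7.42 Z17.10
G1 X-13.89 Y3.24 E0.2238
G1 X-10.79 Y0.00 E0.4476
G1 X-6.69 Y-1.81 E0.6711
G1 X-2.20 Y-1.90 E0.8952
G1 X1.98 Y-0.28 E1.1189
G1 X5.22 Y2.82 E1.3426
G1 X7.02 Y6.93 E1.5664
G1 X7.12 Y11.41 E1.7900
G1 X5.49 Y15.59 E2.0138
G1 X2.39 Y18.83 E2.2375
G1 X-1.71 Y20.63 E2.4609
G1 X-6.19 Y20.73 E2.6845
G1 X-10.37 Y19.11 E2.9081
G1 X-13.61 Y16.01 E3.1319
G1 X-15.42 Y11.90 E3.3559
G1 X-15.52 Y7.42 E3.5795

At z = 17.1 mm: the sphere is absent (|z−center|=11.600 > r=5.5); the cylinder at (3.5, 4.5) is not intersected at this z (z outside [4.5, 10.5]); the sphere at (-2.5, 10): section is a regular 16-gon, circumradius = √(r²−h²) = √(11.5²−0.4²) = 11.493; the cube at (11, 0) is absent (z outside [0, 15.5]); Combining (union): only the r=11.5 sphere at (-2.5, 10) is present, so the union is just that shape — 1 connected region; (rotated 10° about Z; rotation is an isometry so areas/perimeters/island counts are preserved). The outline is a single polygon with 16 vertices. Extrusion per mm of travel: 0.8 × 0.15 / (π × 0.875²) = 0.049890. Accumulating E over each segment gives final E = 3.5795.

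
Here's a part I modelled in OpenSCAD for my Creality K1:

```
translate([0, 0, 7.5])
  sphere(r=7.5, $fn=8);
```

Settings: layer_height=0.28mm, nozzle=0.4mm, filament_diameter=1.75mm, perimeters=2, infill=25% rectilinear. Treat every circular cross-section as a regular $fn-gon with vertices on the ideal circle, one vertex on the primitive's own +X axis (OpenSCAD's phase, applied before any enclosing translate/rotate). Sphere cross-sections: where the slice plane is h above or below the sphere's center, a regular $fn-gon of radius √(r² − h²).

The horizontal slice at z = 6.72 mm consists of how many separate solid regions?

At z = 6.72 mm: the sphere: section is a regular 8-gon, circumradius = √(r²−h²) = √(7.5²−0.78²) = 7.459. The result has 1 disconnected region.

1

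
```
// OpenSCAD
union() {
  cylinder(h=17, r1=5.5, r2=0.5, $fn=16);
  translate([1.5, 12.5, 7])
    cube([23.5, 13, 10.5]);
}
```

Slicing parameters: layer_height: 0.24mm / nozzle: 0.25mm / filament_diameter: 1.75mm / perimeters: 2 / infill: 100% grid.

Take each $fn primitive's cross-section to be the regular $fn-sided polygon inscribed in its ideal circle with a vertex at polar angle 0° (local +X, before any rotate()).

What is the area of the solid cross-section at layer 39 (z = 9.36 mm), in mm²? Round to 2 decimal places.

328.60 mm²

At z = 9.36 mm: the cone: at t=0.551 of its height the radius interpolates to r₁+(r₂−r₁)t = 2.747, giving a regular 16-gon of that circumradius (area = (16/2)·2.747²·sin(360°/16) = 23.10 mm²); the cube at (1.5, 12.5) is present — its section is the full 23.5×13 rectangle (area 305.50 mm²); Taking the union: the 2 present regions are separate (no shared area or edge), so areas and boundary lengths simply add and each stays a separate island — area = 328.60 mm². Overall, the cross-section has 2 separate islands. Net area = 328.60 mm².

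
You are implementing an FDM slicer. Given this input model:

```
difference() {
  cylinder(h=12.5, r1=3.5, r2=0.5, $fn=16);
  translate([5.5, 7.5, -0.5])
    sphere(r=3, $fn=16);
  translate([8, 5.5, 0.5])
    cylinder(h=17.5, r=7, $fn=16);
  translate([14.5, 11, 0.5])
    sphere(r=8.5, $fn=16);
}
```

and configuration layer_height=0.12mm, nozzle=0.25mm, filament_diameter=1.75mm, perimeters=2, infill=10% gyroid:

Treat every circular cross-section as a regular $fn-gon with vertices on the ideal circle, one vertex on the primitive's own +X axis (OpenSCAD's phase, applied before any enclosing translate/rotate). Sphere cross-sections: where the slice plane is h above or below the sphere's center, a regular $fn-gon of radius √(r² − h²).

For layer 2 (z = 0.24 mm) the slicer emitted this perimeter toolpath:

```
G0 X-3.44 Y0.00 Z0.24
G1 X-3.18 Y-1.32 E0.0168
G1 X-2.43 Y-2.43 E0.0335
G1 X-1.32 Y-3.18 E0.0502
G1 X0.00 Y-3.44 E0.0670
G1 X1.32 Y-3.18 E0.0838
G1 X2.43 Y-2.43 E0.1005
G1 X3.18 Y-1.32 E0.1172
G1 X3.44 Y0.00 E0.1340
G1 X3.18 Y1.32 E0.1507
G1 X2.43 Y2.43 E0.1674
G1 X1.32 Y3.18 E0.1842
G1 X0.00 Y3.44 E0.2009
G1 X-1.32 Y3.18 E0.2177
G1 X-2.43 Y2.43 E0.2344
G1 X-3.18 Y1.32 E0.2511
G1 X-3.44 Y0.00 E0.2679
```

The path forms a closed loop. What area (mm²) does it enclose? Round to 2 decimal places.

Apply the shoelace formula to the sequence of (X, Y) vertices; enclosed area = 36.24 mm².

36.24 mm²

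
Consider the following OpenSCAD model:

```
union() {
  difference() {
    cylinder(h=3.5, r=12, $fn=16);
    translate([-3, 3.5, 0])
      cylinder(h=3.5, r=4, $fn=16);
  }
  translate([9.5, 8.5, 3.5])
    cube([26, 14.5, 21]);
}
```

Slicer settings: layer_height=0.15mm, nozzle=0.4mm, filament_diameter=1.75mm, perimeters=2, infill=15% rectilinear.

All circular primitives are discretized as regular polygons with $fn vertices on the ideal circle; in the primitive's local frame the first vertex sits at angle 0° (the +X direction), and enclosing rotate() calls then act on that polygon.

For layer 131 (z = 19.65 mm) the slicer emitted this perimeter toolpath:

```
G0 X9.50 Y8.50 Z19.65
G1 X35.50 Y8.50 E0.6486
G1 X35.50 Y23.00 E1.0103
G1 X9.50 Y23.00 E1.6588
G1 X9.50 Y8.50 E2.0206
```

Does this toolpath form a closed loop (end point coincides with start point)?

yes

Start point (G0): (9.50, 8.50). End point (last G1): the path returns to the start — closed.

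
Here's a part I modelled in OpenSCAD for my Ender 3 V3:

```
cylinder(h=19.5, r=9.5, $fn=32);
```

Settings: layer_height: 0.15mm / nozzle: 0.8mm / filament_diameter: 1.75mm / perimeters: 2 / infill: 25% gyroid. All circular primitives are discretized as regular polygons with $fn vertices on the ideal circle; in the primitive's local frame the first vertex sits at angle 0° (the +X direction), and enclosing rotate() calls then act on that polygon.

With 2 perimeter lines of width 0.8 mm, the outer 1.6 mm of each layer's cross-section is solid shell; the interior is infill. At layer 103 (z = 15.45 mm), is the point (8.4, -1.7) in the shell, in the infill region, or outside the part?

shell

At z = 15.45 mm: the r=9.5 cylinder contributes a regular 32-gon of circumradius 9.5. Overall, the cross-section is a single solid region. The nearest boundary edge runs (8.78, -3.64)→(9.32, -1.85); distance from the point to it = 0.92 mm. The point is inside the cross-section, 0.92 mm from the nearest boundary — within the 1.6 mm shell band (2 × 0.8).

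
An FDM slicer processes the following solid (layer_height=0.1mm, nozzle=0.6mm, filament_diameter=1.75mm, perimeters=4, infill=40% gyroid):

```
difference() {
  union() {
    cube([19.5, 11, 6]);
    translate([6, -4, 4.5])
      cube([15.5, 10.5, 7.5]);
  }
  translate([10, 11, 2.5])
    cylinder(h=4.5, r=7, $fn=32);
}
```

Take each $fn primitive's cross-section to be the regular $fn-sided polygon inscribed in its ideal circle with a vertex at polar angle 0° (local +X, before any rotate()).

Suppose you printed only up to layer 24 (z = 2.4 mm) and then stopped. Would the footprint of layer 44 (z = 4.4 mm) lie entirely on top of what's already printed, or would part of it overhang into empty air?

entirely on top

Compare the two slices. At z = 2.4: the cube (footprint 19.5×11) is included at this height (area 214.50 mm²); the cube at (6, -4) is absent (z outside [4.5, 12]); Merging all regions: only the 19.5×11 cube is present, so the union is just that shape — area = 214.50 mm²; the cylinder at (10, 11) is absent (z outside [2.5, 7]); Subtracting the remaining from the first: none of the subtracted shapes is present at this height, so the result so far is unchanged — area = 214.50 mm². At z = 4.4: the 19.5×11 cube contributes its full rectangle (area 214.50 mm²); the cube at (6, -4) is absent (z outside [4.5, 12]); Taking the union: only the 19.5×11 cube is present, so the union is just that shape — area = 214.50 mm²; the cylinder at (10, 11): section is a regular 32-gon, circumradius r=7 (area = (32/2)·7.000²·sin(360°/32) = 152.95 mm²); After the difference (first − rest): starting from that combined region (214.50 mm²), the r=7 cylinder at (10, 11) partially overlaps it — only the 76.48 mm² overlap (of its 152.95 mm²) is removed, clipping the outline — area = 138.02 mm². Checking containment: the cross-section at z = 4.4 is a subset of the cross-section at z = 2.4.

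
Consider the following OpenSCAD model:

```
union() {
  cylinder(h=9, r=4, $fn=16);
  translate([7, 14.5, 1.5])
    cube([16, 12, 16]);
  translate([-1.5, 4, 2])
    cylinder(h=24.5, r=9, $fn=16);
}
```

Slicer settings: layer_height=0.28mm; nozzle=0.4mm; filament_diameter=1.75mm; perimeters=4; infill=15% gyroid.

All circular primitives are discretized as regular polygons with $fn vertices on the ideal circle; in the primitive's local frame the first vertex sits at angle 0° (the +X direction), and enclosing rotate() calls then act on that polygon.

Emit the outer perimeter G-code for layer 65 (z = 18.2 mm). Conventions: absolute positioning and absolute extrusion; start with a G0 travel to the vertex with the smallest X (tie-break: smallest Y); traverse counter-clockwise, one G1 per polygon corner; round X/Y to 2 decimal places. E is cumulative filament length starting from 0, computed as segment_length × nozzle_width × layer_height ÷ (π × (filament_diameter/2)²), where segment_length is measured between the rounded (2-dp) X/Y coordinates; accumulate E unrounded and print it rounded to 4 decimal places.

G0 X-10.50 Y4.00 Z18.20
G1 X-9.81 Y0.56 E0.1634
G1 X-7.86 Y-2.36 E0.3269
G1 X-4.94 Y-4.31 E0.4904
G1 X-1.50 Y-5.00 E0.6537
G1 X1.94 Y-4.31 E0.8171
G1 X4.86 Y-2.36 E0.9806
G1 X6.81 Y0.56 E1.1441
G1 X7.50 Y4.00 E1.3075
G1 X6.81 Y7.44 E1.4709
G1 X4.86 Y10.36 E1.6343
G1 X1.94 Y12.31 E1.7978
G1 X-1.50 Y13.00 E1.9612
G1 X-4.94 Y12.31 E2.1246
G1 X-7.86 Y10.36 E2.2881
G1 X-9.81 Y7.44 E2.4516
G1 X-10.50 Y4.00 E2.6150

At z = 18.2 mm: the cylinder is not intersected at this z (z outside [0, 9]); the cube at (7, 14.5) does not reach this height (z outside [1.5, 17.5]); the r=9 cylinder at (-1.5, 4) contributes a regular 16-gon of circumradius 9; Combining (union): only the r=9 cylinder at (-1.5, 4) is present, so the union is just that shape — 1 connected region. The outline is a single polygon with 16 vertices. Extrusion per mm of travel: 0.4 × 0.28 / (π × 0.875²) = 0.046564. Accumulating E over each segment gives final E = 2.6150.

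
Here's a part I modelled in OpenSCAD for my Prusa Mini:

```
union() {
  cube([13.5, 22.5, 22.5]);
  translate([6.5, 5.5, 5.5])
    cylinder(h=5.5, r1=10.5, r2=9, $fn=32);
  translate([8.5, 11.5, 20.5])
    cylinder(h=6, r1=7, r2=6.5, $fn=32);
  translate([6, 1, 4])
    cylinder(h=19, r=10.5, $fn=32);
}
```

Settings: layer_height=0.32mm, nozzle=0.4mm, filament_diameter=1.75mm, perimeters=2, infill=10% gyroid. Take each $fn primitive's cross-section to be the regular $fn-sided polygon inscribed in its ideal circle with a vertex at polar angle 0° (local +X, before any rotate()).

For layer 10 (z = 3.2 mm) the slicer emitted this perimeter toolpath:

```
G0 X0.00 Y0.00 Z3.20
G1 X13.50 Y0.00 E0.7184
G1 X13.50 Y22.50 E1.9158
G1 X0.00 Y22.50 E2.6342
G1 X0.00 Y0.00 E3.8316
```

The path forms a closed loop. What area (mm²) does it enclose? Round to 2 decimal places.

Apply the shoelace formula to the sequence of (X, Y) vertices; enclosed area = 303.75 mm².

303.75 mm²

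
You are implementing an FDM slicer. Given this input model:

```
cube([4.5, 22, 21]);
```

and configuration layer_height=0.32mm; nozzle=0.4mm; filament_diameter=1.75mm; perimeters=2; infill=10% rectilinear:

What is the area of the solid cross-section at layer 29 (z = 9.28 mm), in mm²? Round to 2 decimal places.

At z = 9.28 mm: the cube (footprint 4.5×22) is included at this height (area 99.00 mm²). Overall, the cross-section is a single solid region. Net area = 99.00 mm².

99.00 mm²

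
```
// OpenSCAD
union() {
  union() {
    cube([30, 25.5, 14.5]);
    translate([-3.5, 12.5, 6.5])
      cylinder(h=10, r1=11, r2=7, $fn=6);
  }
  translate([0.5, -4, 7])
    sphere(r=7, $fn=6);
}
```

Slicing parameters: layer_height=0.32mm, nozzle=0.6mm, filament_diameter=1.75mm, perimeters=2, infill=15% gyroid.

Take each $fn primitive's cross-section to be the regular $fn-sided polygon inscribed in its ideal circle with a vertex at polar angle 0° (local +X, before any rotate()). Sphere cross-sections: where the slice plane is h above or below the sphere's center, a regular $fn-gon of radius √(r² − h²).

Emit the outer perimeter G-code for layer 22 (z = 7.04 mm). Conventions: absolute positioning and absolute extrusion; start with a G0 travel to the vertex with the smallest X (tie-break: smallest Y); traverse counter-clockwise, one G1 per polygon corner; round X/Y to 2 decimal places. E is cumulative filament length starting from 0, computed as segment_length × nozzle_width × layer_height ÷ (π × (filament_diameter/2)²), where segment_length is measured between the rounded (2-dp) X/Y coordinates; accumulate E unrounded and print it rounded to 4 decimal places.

G0 X-14.28 Y12.50 Z7.04
G1 X-8.89 Y3.16 E0.8608
G1 X0.00 Y3.16 E1.5704
G1 X0.00 Y2.06 E1.6582
G1 X-3.00 Y2.06 E1.8977
G1 X-6.50 Y-4.00 E2.4563
G1 X-3.00 Y-10.06 E3.0150
G1 X4.00 Y-10.06 E3.5737
G1 X7.50 Y-4.00 E4.1323
G1 X5.19 Y0.00 E4.5011
G1 X30.00 Y0.00 E6.4815
G1 X30.00 Y25.50 E8.5170
G1 X0.00 Y25.50 E10.9118
G1 X0.00 Y21.84 E11.2039
G1 X-8.89 Y21.84 E11.9136
G1 X-14.28 Y12.50 E12.7744

At z = 7.04 mm: the cube is present — its section is the full 30×25.5 rectangle; the cone at (-3.5, 12.5) (r1=11→r2=7) has section circumradius 10.784 here — a regular 6-gon; Combining (union): the regions partially overlap (shared area 85.70 mm²), so overlapping operands fuse into one piece — 1 connected region; the r=7 sphere at (0.5, -4) slices to a regular 6-gon of circumradius 7.000 (√(r²−h²) with h=0.04 from center); Combining (union): the regions partially overlap (shared area 9.48 mm²), so overlapping operands fuse into one piece — 1 connected region. The outline is a single polygon with 15 vertices. Extrusion per mm of travel: 0.6 × 0.32 / (π × 0.875²) = 0.079824. Accumulating E over each segment gives final E = 12.7744.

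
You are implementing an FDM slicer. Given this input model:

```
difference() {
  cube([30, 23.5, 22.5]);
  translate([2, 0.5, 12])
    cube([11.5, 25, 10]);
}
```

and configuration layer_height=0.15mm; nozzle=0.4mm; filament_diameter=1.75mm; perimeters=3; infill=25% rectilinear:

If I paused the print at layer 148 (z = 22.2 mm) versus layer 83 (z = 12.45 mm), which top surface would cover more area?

layer 148 (z = 22.2 mm)

Layer 148 (z = 22.2): the cube is present — its section is the full 30×23.5 rectangle (area 705.00 mm²); the cube at (2, 0.5) does not reach this height (z outside [12, 22]); After the difference (first − rest): none of the subtracted shapes is present at this height, so the 30×23.5 cube is unchanged — area = 705.00 mm². So its area = 705.00 mm². Layer 83 (z = 12.45): the cube is present — its section is the full 30×23.5 rectangle (area 705.00 mm²); the cube at (2, 0.5) is present — its section is the full 11.5×25 rectangle (area 287.50 mm²); Subtracting the remaining from the first: starting from the 30×23.5 cube (705.00 mm²), the 11.5×25 cube at (2, 0.5) partially overlaps it — only the 264.50 mm² overlap (of its 287.50 mm²) is removed, clipping the outline — area = 440.50 mm². So its area = 440.50 mm². Layer 148 is larger (705.00 vs 440.50 mm²).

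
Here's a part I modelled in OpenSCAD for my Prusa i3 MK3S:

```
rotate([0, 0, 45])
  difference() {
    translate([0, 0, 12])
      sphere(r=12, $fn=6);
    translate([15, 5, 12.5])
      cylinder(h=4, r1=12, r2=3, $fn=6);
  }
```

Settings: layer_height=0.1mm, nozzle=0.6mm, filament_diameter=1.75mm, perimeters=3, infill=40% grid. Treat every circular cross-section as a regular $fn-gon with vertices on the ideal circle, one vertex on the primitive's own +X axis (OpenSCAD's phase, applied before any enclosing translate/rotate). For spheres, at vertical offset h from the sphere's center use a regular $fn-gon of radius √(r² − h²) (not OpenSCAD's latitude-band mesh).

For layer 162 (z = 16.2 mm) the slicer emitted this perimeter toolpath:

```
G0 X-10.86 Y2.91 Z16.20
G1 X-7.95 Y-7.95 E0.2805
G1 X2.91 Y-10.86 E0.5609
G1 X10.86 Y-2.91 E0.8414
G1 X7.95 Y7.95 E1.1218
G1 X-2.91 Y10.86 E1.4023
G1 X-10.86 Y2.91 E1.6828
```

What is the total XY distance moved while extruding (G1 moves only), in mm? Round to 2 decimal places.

67.46 mm

Sum the Euclidean lengths of each G1 segment: total = 67.46 mm.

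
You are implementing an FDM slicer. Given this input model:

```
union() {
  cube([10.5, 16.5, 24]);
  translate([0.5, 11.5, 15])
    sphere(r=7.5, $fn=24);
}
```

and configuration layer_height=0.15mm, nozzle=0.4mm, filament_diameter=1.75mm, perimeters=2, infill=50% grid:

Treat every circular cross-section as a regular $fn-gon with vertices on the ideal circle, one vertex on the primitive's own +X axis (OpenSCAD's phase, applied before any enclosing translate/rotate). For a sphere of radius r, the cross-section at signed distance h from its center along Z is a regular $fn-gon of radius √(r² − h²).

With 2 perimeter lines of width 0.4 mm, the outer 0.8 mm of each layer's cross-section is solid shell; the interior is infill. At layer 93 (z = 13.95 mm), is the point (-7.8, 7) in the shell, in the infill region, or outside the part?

At z = 13.95 mm: the cube is present — its section is the full 10.5×16.5 rectangle; the sphere at (0.5, 11.5): section is a regular 24-gon, circumradius = √(r²−h²) = √(7.5²−1.05²) = 7.426; Merging all regions: the regions partially overlap (shared area 82.87 mm²), so overlapping operands fuse into one piece — 1 connected region. Overall, the cross-section is a single solid region. The nearest boundary edge runs (-4.75, 6.25)→(-5.93, 7.79); distance from the point to it = 2.03 mm. The point is not inside any of the regions above, so it lies outside the cross-section (2.03 mm from the nearest boundary).

outside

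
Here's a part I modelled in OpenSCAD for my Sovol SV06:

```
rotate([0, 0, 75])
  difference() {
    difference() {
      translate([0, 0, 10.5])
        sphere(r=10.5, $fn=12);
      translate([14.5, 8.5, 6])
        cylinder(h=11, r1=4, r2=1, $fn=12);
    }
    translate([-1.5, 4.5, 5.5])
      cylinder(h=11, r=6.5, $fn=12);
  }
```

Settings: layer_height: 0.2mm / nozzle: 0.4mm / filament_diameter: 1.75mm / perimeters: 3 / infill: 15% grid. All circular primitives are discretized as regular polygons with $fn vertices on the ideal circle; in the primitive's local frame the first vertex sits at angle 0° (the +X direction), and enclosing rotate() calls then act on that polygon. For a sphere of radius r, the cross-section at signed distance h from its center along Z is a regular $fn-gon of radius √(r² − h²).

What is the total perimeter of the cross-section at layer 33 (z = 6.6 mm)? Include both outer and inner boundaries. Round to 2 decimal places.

At z = 6.6 mm: the r=10.5 sphere contributes a regular 12-gon of circumradius √(10.5²−3.9²) = 9.749 (perimeter = 2·12·9.749·sin(180°/12) = 60.56 mm); the cone at (14.5, 8.5) (r1=4→r2=1) has section circumradius 3.836 here — a regular 12-gon (perimeter = 2·12·3.836·sin(180°/12) = 23.83 mm); Subtracting the remaining from the first: starting from the r=10.5 sphere, the cone at (14.5, 8.5) misses the remaining region (no effect) — boundary = 60.56 mm; the r=6.5 cylinder at (-1.5, 4.5) contributes a regular 12-gon of circumradius 6.5 (perimeter = 2·12·6.500·sin(180°/12) = 40.38 mm); After the difference (first − rest): starting from the result so far, the r=6.5 cylinder at (-1.5, 4.5) partially overlaps it — only the 113.35 mm² overlap (of its 126.75 mm²) is removed, clipping the outline — boundary = 74.93 mm; (whole slice rotated 75° about Z — lengths, areas and connectivity unchanged). Overall, the cross-section is a single solid region. Total boundary length (outer) = 74.93 mm.

74.93 mm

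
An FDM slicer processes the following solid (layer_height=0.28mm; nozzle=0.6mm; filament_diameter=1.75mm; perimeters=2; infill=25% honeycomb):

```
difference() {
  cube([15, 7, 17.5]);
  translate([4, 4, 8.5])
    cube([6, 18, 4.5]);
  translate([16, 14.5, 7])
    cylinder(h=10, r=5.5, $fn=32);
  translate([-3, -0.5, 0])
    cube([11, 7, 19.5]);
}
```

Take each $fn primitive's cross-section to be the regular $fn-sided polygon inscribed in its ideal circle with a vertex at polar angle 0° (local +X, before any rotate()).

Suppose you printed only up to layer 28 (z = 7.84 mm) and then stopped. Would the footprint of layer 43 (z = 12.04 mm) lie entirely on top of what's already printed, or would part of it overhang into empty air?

Compare the two slices. At z = 7.84: the 15×7 cube contributes its full rectangle (area 105.00 mm²); the cube at (4, 4) is not intersected at this z (z outside [8.5, 13]); the r=5.5 cylinder at (16, 14.5) contributes a regular 32-gon of circumradius 5.5 (area = (32/2)·5.500²·sin(360°/32) = 94.42 mm²); the cube at (-3, -0.5) is present — its section is the full 11×7 rectangle (area 77.00 mm²); Taking the first minus the rest: starting from the 15×7 cube (105.00 mm²), the r=5.5 cylinder at (16, 14.5) misses the remaining region (no effect); the 11×7 cube at (-3, -0.5) partially overlaps it — only the 52.00 mm² overlap (of its 77.00 mm²) is removed, clipping the outline — area = 53.00 mm². At z = 12.04: the 15×7 cube contributes its full rectangle (area 105.00 mm²); the 6×18 cube at (4, 4) contributes its full rectangle (area 108.00 mm²); the cylinder at (16, 14.5): section is a regular 32-gon, circumradius r=5.5 (area = (32/2)·5.500²·sin(360°/32) = 94.42 mm²); the cube at (-3, -0.5) (footprint 11×7) is included at this height (area 77.00 mm²); Subtracting the remaining from the first: starting from the 15×7 cube (105.00 mm²), the 6×18 cube at (4, 4) partially overlaps it — only the 18.00 mm² overlap (of its 108.00 mm²) is removed, clipping the outline; the r=5.5 cylinder at (16, 14.5) misses the remaining region (no effect); the 11×7 cube at (-3, -0.5) partially overlaps it — only the 42.00 mm² overlap (of its 77.00 mm²) is removed, clipping the outline — area = 45.00 mm². Checking containment: the cross-section at z = 12.04 is a subset of the cross-section at z = 7.84.

entirely on top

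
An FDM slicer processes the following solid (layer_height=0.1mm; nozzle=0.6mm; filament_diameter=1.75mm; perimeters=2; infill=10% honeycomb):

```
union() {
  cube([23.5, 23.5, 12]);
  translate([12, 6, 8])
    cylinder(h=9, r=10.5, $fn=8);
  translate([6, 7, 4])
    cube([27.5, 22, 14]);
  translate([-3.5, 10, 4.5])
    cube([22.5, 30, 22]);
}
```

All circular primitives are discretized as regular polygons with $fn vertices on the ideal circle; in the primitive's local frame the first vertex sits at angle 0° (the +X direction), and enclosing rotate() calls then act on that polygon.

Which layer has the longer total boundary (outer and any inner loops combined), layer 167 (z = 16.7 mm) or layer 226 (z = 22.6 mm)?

Layer 167 (z = 16.7): the cube is absent (z outside [0, 12]); the r=10.5 cylinder at (12, 6) gives a regular 8-gon of circumradius 10.5 (constant along its height) (perimeter = 2·8·10.500·sin(180°/8) = 64.29 mm); the cube at (6, 7) (footprint 27.5×22) is included at this height (perimeter 99.00 mm); the 22.5×30 cube at (-3.5, 10) contributes its full rectangle (perimeter 105.00 mm); Combining (union): the regions partially overlap (shared area 371.94 mm²), so the edge portions inside another operand are dropped and the merged outline is re-measured after clipping — boundary = 155.63 mm. So its perimeter = 155.63 mm. Layer 226 (z = 22.6): the cube is not intersected at this z (z outside [0, 12]); the cylinder at (12, 6) does not reach this height (z outside [8, 17]); the cube at (6, 7) is absent (z outside [4, 18]); the cube at (-3.5, 10) (footprint 22.5×30) is included at this height (perimeter 105.00 mm); Combining (union): only the 22.5×30 cube at (-3.5, 10) is present, so the union is just that shape — boundary = 105.00 mm. So its perimeter = 105.00 mm. Layer 167 is larger (155.63 vs 105.00 mm).

layer 167 (z = 16.7 mm)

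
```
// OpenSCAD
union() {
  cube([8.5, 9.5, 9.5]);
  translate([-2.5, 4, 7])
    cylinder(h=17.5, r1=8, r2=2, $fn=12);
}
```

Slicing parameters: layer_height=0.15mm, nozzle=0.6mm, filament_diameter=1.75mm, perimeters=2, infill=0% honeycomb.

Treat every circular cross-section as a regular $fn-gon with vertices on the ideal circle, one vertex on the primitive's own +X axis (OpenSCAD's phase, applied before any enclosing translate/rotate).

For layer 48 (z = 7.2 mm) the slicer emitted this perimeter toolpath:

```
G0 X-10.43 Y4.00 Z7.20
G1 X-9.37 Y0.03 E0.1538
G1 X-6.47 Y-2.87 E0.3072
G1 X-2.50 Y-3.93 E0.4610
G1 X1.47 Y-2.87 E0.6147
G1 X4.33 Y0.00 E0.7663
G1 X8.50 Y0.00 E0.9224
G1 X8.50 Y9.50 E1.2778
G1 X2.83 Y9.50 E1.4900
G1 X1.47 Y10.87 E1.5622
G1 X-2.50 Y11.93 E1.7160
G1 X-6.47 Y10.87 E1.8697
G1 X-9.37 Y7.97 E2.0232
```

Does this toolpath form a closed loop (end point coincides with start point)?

Start point (G0): (-10.43, 4.00). End point (last G1): the path does not return to the start — open.

no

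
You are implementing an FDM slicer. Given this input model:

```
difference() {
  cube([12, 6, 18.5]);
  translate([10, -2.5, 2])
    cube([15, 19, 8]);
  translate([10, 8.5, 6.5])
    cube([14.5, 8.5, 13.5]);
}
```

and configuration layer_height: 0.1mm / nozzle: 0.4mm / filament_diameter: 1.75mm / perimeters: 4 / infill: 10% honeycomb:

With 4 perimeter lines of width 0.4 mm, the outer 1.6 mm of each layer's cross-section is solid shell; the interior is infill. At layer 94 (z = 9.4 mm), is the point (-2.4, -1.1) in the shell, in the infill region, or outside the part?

outside

At z = 9.4 mm: the cube is present — its section is the full 12×6 rectangle; the cube at (10, -2.5) (footprint 15×19) is included at this height; the 14.5×8.5 cube at (10, 8.5) contributes its full rectangle; Taking the first minus the rest: starting from the 12×6 cube, the 15×19 cube at (10, -2.5) partially overlaps it — only the 12.00 mm² overlap (of its 285.00 mm²) is removed, clipping the outline; the 14.5×8.5 cube at (10, 8.5) misses the remaining region (no effect) — 1 connected region. Overall, the cross-section is a single solid region. The nearest boundary edge runs (0.00, 0.00)→(0.00, 6.00); distance from the point to it = 2.64 mm. The point is not inside any of the regions above, so it lies outside the cross-section (2.64 mm from the nearest boundary).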